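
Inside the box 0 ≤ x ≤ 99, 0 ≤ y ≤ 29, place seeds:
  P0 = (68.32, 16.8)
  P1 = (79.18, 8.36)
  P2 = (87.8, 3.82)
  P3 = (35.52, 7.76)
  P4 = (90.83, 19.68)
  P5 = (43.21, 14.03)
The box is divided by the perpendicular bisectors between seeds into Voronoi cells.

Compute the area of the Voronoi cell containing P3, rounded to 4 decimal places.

1. box [0,99]×[0,29]: [(0, 0) (99, 0) (99, 29) (0, 29)]
2. ⊥bis P3·P0 via (51.92,12.28): [(0, 0) (55.3045, 0) (47.3118, 29) (0, 29)]  |A|=1487.9362
3. ⊥bis P3·P1 via (57.35,8.06): [(0, 0) (55.3045, 0) (47.3118, 29) (0, 29)]  |A|=1487.9362
4. ⊥bis P3·P2 via (61.66,5.79): [(0, 0) (55.3045, 0) (47.3118, 29) (0, 29)]  |A|=1487.9362
5. ⊥bis P3·P4 via (63.175,13.72): [(0, 0) (55.3045, 0) (47.3118, 29) (0, 29)]  |A|=1487.9362
6. ⊥bis P3·P5 via (39.365,10.895): [(0, 0) (48.2482, 0) (24.6032, 29) (0, 29)]  |A|=1056.3448
7. canonical 4-gon: [(0, 0) (48.2482, 0) (24.6032, 29) (0, 29)]
8. shoelace: 1056.3448

Area of P3's cell: 1056.3448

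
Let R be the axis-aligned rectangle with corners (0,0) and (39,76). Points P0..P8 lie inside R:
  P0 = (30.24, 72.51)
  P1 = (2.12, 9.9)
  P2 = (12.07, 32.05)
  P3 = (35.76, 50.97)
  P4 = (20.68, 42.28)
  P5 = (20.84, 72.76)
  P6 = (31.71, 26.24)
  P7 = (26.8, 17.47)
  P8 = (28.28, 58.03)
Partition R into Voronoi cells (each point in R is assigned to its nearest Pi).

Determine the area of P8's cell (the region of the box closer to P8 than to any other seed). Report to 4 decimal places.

Area of P8's cell: 268.2226

1. box [0,39]×[0,76]: [(0, 0) (39, 0) (39, 76) (0, 76)]
2. ⊥bis P8·P0 via (29.26,65.27): [(0, 69.2306) (0, 0) (39, 0) (39, 63.9516)]  |A|=2597.0531
3. ⊥bis P8·P1 via (15.2,33.965): [(0, 69.2306) (0, 42.2266) (39, 21.029) (39, 63.9516)]  |A|=1363.5677
4. ⊥bis P8·P2 via (20.175,45.04): [(0, 69.2306) (0, 57.628) (39, 33.2943) (39, 63.9516)]  |A|=824.0678
5. ⊥bis P8·P3 via (32.02,54.5): [(0, 69.2306) (0, 57.628) (22.0103, 43.8949) (39, 61.8952) (39, 63.9516)]  |A|=581.1076
6. ⊥bis P8·P4 via (24.48,50.155): [(0, 69.2306) (0, 61.9676) (26.8428, 49.0148) (39, 61.8952) (39, 63.9516)]  |A|=433.3357
7. ⊥bis P8·P5 via (24.56,65.395): [(25.3582, 65.7981) (9.0901, 57.5813) (26.8428, 49.0148) (39, 61.8952) (39, 63.9516)]  |A|=268.2226
8. ⊥bis P8·P6 via (29.995,42.135): [(25.3582, 65.7981) (9.0901, 57.5813) (26.8428, 49.0148) (39, 61.8952) (39, 63.9516)]  |A|=268.2226
9. ⊥bis P8·P7 via (27.54,37.75): [(25.3582, 65.7981) (9.0901, 57.5813) (26.8428, 49.0148) (39, 61.8952) (39, 63.9516)]  |A|=268.2226
10. canonical 5-gon: [(25.3582, 65.7981) (9.0901, 57.5813) (26.8428, 49.0148) (39, 61.8952) (39, 63.9516)]
11. shoelace: 268.2226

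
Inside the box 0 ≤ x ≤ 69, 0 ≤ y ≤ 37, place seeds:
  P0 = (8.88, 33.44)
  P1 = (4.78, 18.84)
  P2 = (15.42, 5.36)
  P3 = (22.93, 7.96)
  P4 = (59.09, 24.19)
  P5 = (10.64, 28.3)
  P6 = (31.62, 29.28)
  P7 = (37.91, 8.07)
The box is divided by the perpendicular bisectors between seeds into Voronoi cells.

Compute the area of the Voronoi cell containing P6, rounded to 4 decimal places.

1. box [0,69]×[0,37]: [(0, 0) (69, 0) (69, 37) (0, 37)]
2. ⊥bis P6·P0 via (20.25,31.36): [(14.5131, 0) (69, 0) (69, 37) (21.2818, 37)]  |A|=1890.7953
3. ⊥bis P6·P1 via (18.2,24.06): [(18.686, 22.8106) (27.5587, 0) (69, 0) (69, 37) (21.2818, 37)]  |A|=1742.0067
4. ⊥bis P6·P2 via (23.52,17.32): [(18.686, 22.8106) (19.8566, 19.8011) (49.0937, 0) (69, 0) (69, 37) (21.2818, 37)]  |A|=1528.7981
5. ⊥bis P6·P3 via (27.275,18.62): [(18.686, 22.8106) (19.0048, 21.9909) (69, 1.613) (69, 37) (21.2818, 37)]  |A|=1246.0203
6. ⊥bis P6·P4 via (45.355,26.735): [(18.686, 22.8106) (19.0048, 21.9909) (42.6873, 12.338) (47.257, 37) (21.2818, 37)]  |A|=512.3434
7. ⊥bis P6·P5 via (21.13,28.79): [(20.8554, 34.6692) (21.495, 20.9759) (42.6873, 12.338) (47.257, 37) (21.2818, 37)]  |A|=492.8391
8. ⊥bis P6·P7 via (34.765,18.675): [(20.8554, 34.6692) (21.495, 20.9759) (30.3513, 17.3661) (44.3905, 21.5295) (47.257, 37) (21.2818, 37)]  |A|=431.8639
9. canonical 6-gon: [(20.8554, 34.6692) (21.495, 20.9759) (30.3513, 17.3661) (44.3905, 21.5295) (47.257, 37) (21.2818, 37)]
10. shoelace: 431.8639

Area of P6's cell: 431.8639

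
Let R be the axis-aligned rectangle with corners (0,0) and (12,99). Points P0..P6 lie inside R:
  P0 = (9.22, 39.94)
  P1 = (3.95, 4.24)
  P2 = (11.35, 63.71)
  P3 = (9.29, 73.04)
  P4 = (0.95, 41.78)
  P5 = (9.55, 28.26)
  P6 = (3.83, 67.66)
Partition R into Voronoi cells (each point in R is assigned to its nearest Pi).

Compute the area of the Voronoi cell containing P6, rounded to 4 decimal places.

Area of P6's cell: 110.2966

1. box [0,12]×[0,99]: [(0, 0) (12, 0) (12, 99) (0, 99)]
2. ⊥bis P6·P0 via (6.525,53.8): [(0, 52.5312) (12, 54.8646) (12, 99) (0, 99)]  |A|=543.625
3. ⊥bis P6·P1 via (3.89,35.95): [(0, 52.5312) (12, 54.8646) (12, 99) (0, 99)]  |A|=543.625
4. ⊥bis P6·P2 via (7.59,65.685): [(0, 52.5312) (0.7582, 52.6787) (12, 74.0807) (12, 99) (0, 99)]  |A|=435.6131
5. ⊥bis P6·P3 via (6.56,70.35): [(0, 77.0075) (0, 52.5312) (0.7582, 52.6787) (8.8302, 68.0461)]  |A|=113.296
6. ⊥bis P6·P4 via (2.39,54.72): [(0, 77.0075) (0, 54.986) (1.8614, 54.7788) (8.8302, 68.0461)]  |A|=110.2966
7. ⊥bis P6·P5 via (6.69,47.96): [(0, 77.0075) (0, 54.986) (1.8614, 54.7788) (8.8302, 68.0461)]  |A|=110.2966
8. canonical 4-gon: [(0, 77.0075) (0, 54.986) (1.8614, 54.7788) (8.8302, 68.0461)]
9. shoelace: 110.2966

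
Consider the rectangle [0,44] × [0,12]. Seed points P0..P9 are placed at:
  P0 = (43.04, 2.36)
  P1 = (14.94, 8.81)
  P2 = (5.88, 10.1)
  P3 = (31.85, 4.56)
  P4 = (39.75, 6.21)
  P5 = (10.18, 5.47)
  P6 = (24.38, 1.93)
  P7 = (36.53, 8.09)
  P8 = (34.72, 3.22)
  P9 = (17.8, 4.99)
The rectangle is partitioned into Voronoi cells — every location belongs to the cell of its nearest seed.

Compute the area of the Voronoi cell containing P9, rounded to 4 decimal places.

Area of P9's cell: 68.6067

1. box [0,44]×[0,12]: [(0, 0) (44, 0) (44, 12) (0, 12)]
2. ⊥bis P9·P0 via (30.42,3.675): [(0, 0) (30.0371, 0) (31.2875, 12) (0, 12)]  |A|=367.9472
3. ⊥bis P9·P1 via (16.37,6.9): [(7.1539, 0) (30.0371, 0) (31.2875, 12) (23.1819, 12)]  |A|=185.9323
4. ⊥bis P9·P2 via (11.84,7.545): [(9.2916, 1.6005) (8.6055, 0) (30.0371, 0) (31.2875, 12) (23.1819, 12)]  |A|=184.7707
5. ⊥bis P9·P3 via (24.825,4.775): [(9.2916, 1.6005) (8.6055, 0) (24.6789, 0) (25.0461, 12) (23.1819, 12)]  |A|=115.1734
6. ⊥bis P9·P4 via (28.775,5.6): [(9.2916, 1.6005) (8.6055, 0) (24.6789, 0) (25.0461, 12) (23.1819, 12)]  |A|=115.1734
7. ⊥bis P9·P5 via (13.99,5.23): [(13.9826, 5.1126) (13.6606, 0) (24.6789, 0) (25.0461, 12) (23.1819, 12)]  |A|=99.7022
8. ⊥bis P9·P6 via (21.09,3.46): [(13.9826, 5.1126) (13.6606, 0) (19.4809, 0) (25.045, 11.9646) (25.0461, 12) (23.1819, 12)]  |A|=68.6067
9. ⊥bis P9·P7 via (27.165,6.54): [(13.9826, 5.1126) (13.6606, 0) (19.4809, 0) (25.045, 11.9646) (25.0461, 12) (23.1819, 12)]  |A|=68.6067
10. ⊥bis P9·P8 via (26.26,4.105): [(13.9826, 5.1126) (13.6606, 0) (19.4809, 0) (25.045, 11.9646) (25.0461, 12) (23.1819, 12)]  |A|=68.6067
11. canonical 6-gon: [(13.9826, 5.1126) (13.6606, 0) (19.4809, 0) (25.045, 11.9646) (25.0461, 12) (23.1819, 12)]
12. shoelace: 68.6067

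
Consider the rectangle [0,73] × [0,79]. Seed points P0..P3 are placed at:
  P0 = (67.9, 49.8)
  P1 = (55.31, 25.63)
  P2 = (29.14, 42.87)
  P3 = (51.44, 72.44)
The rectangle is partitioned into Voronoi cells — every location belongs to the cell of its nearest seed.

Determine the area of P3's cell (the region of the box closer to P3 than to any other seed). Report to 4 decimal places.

Area of P3's cell: 920.7562

1. box [0,73]×[0,79]: [(0, 0) (73, 0) (73, 79) (0, 79)]
2. ⊥bis P3·P0 via (59.67,61.12): [(0, 17.738) (73, 70.8113) (73, 79) (0, 79)]  |A|=2534.9489
3. ⊥bis P3·P1 via (53.375,49.035): [(0, 44.6222) (41.7226, 48.0716) (73, 70.8113) (73, 79) (0, 79)]  |A|=1974.1095
4. ⊥bis P3·P2 via (40.29,57.655): [(47.4633, 52.2453) (73, 70.8113) (73, 79) (11.9863, 79)]  |A|=920.7562
5. canonical 4-gon: [(47.4633, 52.2453) (73, 70.8113) (73, 79) (11.9863, 79)]
6. shoelace: 920.7562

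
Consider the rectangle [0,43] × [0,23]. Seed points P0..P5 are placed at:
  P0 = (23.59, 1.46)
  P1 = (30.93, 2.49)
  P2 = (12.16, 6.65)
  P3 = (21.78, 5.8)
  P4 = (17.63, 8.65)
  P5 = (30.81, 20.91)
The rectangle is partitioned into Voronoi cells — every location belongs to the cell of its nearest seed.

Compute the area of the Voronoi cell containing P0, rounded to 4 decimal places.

1. box [0,43]×[0,23]: [(0, 0) (43, 0) (43, 23) (0, 23)]
2. ⊥bis P0·P1 via (27.26,1.975): [(0, 0) (27.5371, 0) (24.3096, 23) (0, 23)]  |A|=596.2379
3. ⊥bis P0·P2 via (17.875,4.055): [(16.0338, 0) (27.5371, 0) (24.8214, 19.3531)]  |A|=111.3132
4. ⊥bis P0·P3 via (22.685,3.63): [(16.5133, 1.0561) (16.0338, 0) (27.5371, 0) (26.7877, 5.341)]  |A|=35.1178
5. ⊥bis P0·P4 via (20.61,5.055): [(16.5133, 1.0561) (16.0338, 0) (27.5371, 0) (26.7877, 5.341)]  |A|=35.1178
6. ⊥bis P0·P5 via (27.2,11.185): [(16.5133, 1.0561) (16.0338, 0) (27.5371, 0) (26.7877, 5.341)]  |A|=35.1178
7. canonical 4-gon: [(16.5133, 1.0561) (16.0338, 0) (27.5371, 0) (26.7877, 5.341)]
8. shoelace: 35.1178

Area of P0's cell: 35.1178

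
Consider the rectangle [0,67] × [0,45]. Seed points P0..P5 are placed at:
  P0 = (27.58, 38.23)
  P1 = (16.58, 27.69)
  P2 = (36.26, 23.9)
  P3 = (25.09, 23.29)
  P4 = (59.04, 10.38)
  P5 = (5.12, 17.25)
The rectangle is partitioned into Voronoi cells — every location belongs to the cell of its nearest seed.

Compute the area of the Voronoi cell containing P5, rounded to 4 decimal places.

Area of P5's cell: 454.8375

1. box [0,67]×[0,45]: [(0, 0) (67, 0) (67, 45) (0, 45)]
2. ⊥bis P5·P0 via (16.35,27.74): [(0, 0) (42.2621, 0) (0.2273, 45) (0, 45)]  |A|=956.012
3. ⊥bis P5·P1 via (10.85,22.47): [(0, 34.3801) (0, 0) (31.3201, 0)]  |A|=538.3926
4. ⊥bis P5·P2 via (20.69,20.575): [(23.1743, 8.9416) (0, 34.3801) (0, 0) (25.0838, 0)]  |A|=510.5118
5. ⊥bis P5·P3 via (15.105,20.27): [(16.2237, 16.5713) (0, 34.3801) (0, 0) (21.2357, 0)]  |A|=454.8375
6. ⊥bis P5·P4 via (32.08,13.815): [(16.2237, 16.5713) (0, 34.3801) (0, 0) (21.2357, 0)]  |A|=454.8375
7. canonical 4-gon: [(16.2237, 16.5713) (0, 34.3801) (0, 0) (21.2357, 0)]
8. shoelace: 454.8375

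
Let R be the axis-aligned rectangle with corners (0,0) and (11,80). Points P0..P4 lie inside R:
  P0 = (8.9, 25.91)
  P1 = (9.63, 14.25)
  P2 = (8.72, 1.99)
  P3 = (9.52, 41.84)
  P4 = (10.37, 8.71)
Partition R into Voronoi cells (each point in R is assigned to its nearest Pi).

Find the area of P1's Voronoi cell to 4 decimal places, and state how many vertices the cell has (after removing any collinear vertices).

Area of P1's cell: 98.6190 (4 vertices)

1. box [0,11]×[0,80]: [(0, 0) (11, 0) (11, 80) (0, 80)]
2. ⊥bis P1·P0 via (9.265,20.08): [(0, 19.4999) (0, 0) (11, 0) (11, 20.1886)]  |A|=218.2871
3. ⊥bis P1·P2 via (9.175,8.12): [(0, 19.4999) (0, 8.801) (11, 7.9845) (11, 20.1886)]  |A|=125.9666
4. ⊥bis P1·P3 via (9.575,28.045): [(0, 19.4999) (0, 8.801) (11, 7.9845) (11, 20.1886)]  |A|=125.9666
5. ⊥bis P1·P4 via (10,11.48): [(0, 19.4999) (0, 10.1443) (11, 11.6136) (11, 20.1886)]  |A|=98.619
6. canonical 4-gon: [(0, 19.4999) (0, 10.1443) (11, 11.6136) (11, 20.1886)]
7. shoelace: 98.619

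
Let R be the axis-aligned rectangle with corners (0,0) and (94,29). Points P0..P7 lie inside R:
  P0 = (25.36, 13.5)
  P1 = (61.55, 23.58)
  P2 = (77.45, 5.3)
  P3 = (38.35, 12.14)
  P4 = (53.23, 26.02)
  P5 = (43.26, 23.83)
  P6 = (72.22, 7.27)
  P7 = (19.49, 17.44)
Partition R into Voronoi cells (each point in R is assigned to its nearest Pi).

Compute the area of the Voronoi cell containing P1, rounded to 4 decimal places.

1. box [0,94]×[0,29]: [(0, 0) (94, 0) (94, 29) (0, 29)]
2. ⊥bis P1·P0 via (43.455,18.54): [(48.6189, 0) (94, 0) (94, 29) (40.5416, 29)]  |A|=1433.1724
3. ⊥bis P1·P2 via (69.5,14.44): [(48.6189, 0) (52.8985, 0) (86.2394, 29) (40.5416, 29)]  |A|=724.6729
4. ⊥bis P1·P3 via (49.95,17.86): [(56.9984, 3.5661) (86.2394, 29) (44.4568, 29)]  |A|=531.348
5. ⊥bis P1·P4 via (57.39,24.8): [(53.3391, 10.987) (56.9984, 3.5661) (86.2394, 29) (58.6217, 29)]  |A|=403.772
6. ⊥bis P1·P5 via (52.405,23.705): [(53.3391, 10.987) (56.9984, 3.5661) (86.2394, 29) (58.6217, 29)]  |A|=403.772
7. ⊥bis P1·P6 via (66.885,15.425): [(53.3391, 10.987) (54.9884, 7.6423) (82.0032, 25.3153) (86.2394, 29) (58.6217, 29)]  |A|=330.952
8. ⊥bis P1·P7 via (40.52,20.51): [(53.3391, 10.987) (54.9884, 7.6423) (82.0032, 25.3153) (86.2394, 29) (58.6217, 29)]  |A|=330.952
9. canonical 5-gon: [(53.3391, 10.987) (54.9884, 7.6423) (82.0032, 25.3153) (86.2394, 29) (58.6217, 29)]
10. shoelace: 330.952

Area of P1's cell: 330.9520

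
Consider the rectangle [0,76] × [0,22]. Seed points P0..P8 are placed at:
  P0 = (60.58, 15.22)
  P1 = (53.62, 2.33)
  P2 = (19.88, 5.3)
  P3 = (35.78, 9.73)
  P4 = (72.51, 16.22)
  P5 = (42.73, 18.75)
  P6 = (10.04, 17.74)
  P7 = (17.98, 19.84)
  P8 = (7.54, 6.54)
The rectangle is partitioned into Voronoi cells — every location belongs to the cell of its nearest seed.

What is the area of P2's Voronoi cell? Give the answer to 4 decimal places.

Area of P2's cell: 182.7606

1. box [0,76]×[0,22]: [(0, 0) (76, 0) (76, 22) (0, 22)]
2. ⊥bis P2·P0 via (40.23,10.26): [(0, 0) (42.7307, 0) (37.3686, 22) (0, 22)]  |A|=881.092
3. ⊥bis P2·P1 via (36.75,3.815): [(0, 0) (36.4142, 0) (38.0901, 19.0394) (37.3686, 22) (0, 22)]  |A|=820.9604
4. ⊥bis P2·P3 via (27.83,7.515): [(0, 0) (29.9238, 0) (23.7942, 22) (0, 22)]  |A|=590.8985
5. ⊥bis P2·P4 via (46.195,10.76): [(0, 0) (29.9238, 0) (23.7942, 22) (0, 22)]  |A|=590.8985
6. ⊥bis P2·P5 via (31.305,12.025): [(0, 0) (29.9238, 0) (23.7942, 22) (0, 22)]  |A|=590.8985
7. ⊥bis P2·P6 via (14.96,11.52): [(0.3961, 0) (29.9238, 0) (24.5915, 19.1385)]  |A|=282.5578
8. ⊥bis P2·P7 via (18.93,12.57): [(15.7645, 12.1564) (0.3961, 0) (29.9238, 0) (26.1584, 13.5146)]  |A|=252.2664
9. ⊥bis P2·P8 via (13.71,5.92): [(15.7645, 12.1564) (14.2134, 10.9294) (13.1151, 0) (29.9238, 0) (26.1584, 13.5146)]  |A|=182.7606
10. canonical 5-gon: [(15.7645, 12.1564) (14.2134, 10.9294) (13.1151, 0) (29.9238, 0) (26.1584, 13.5146)]
11. shoelace: 182.7606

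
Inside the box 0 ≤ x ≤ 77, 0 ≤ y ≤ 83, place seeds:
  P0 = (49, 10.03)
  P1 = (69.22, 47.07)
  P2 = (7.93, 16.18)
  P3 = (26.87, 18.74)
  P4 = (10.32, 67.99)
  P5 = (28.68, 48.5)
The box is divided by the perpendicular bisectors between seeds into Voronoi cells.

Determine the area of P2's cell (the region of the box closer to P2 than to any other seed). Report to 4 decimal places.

1. box [0,77]×[0,83]: [(0, 0) (77, 0) (77, 83) (0, 83)]
2. ⊥bis P2·P0 via (28.465,13.105): [(0, 0) (26.5026, 0) (38.9314, 83) (0, 83)]  |A|=2715.5102
3. ⊥bis P2·P1 via (38.575,31.625): [(0, 0) (26.5026, 0) (32.9188, 42.8477) (12.6821, 83) (0, 83)]  |A|=2188.5262
4. ⊥bis P2·P3 via (17.4,17.46): [(0, 0) (19.76, 0) (8.5414, 83) (0, 83)]  |A|=1174.5052
5. ⊥bis P2·P4 via (9.125,42.085): [(0, 42.5059) (0, 0) (19.76, 0) (14.1026, 41.8554)]  |A|=713.253
6. ⊥bis P2·P5 via (18.305,32.34): [(2.6619, 42.3831) (0, 42.5059) (0, 0) (19.76, 0) (15.1117, 34.3902)]  |A|=670.8156
7. canonical 5-gon: [(2.6619, 42.3831) (0, 42.5059) (0, 0) (19.76, 0) (15.1117, 34.3902)]
8. shoelace: 670.8156

Area of P2's cell: 670.8156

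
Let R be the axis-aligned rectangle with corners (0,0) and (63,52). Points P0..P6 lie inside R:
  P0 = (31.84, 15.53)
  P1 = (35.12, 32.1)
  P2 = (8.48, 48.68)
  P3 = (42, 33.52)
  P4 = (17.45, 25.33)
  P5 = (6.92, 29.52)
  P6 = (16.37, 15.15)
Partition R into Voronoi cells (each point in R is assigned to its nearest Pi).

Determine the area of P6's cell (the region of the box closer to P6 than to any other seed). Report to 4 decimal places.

1. box [0,63]×[0,52]: [(0, 0) (63, 0) (63, 52) (0, 52)]
2. ⊥bis P6·P0 via (24.105,15.34): [(0, 0) (24.4818, 0) (23.2045, 52) (0, 52)]  |A|=1239.8439
3. ⊥bis P6·P1 via (25.745,23.625): [(0, 0) (24.4818, 0) (23.85, 25.7212) (0.094, 52) (0, 52)]  |A|=936.1863
4. ⊥bis P6·P2 via (12.425,31.915): [(0, 28.9913) (0, 0) (24.4818, 0) (23.85, 25.7212) (17.2289, 33.0454)]  |A|=737.0873
5. ⊥bis P6·P3 via (29.185,24.335): [(0, 28.9913) (0, 0) (24.4818, 0) (23.85, 25.7212) (17.2289, 33.0454)]  |A|=737.0873
6. ⊥bis P6·P4 via (16.91,20.24): [(0, 22.034) (0, 0) (24.4818, 0) (24.0031, 19.4875)]  |A|=502.9867
7. ⊥bis P6·P5 via (11.645,22.335): [(9.6332, 21.012) (0, 14.677) (0, 0) (24.4818, 0) (24.0031, 19.4875)]  |A|=467.5511
8. canonical 5-gon: [(9.6332, 21.012) (0, 14.677) (0, 0) (24.4818, 0) (24.0031, 19.4875)]
9. shoelace: 467.5511

Area of P6's cell: 467.5511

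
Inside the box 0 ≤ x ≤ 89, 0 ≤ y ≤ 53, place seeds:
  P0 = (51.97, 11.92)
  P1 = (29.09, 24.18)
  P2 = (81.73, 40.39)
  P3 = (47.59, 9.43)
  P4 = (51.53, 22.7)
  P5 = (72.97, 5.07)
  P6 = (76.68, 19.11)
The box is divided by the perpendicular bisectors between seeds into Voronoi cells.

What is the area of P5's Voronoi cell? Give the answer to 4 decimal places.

1. box [0,89]×[0,53]: [(0, 0) (89, 0) (89, 53) (0, 53)]
2. ⊥bis P5·P0 via (62.47,8.495): [(59.699, 0) (89, 0) (89, 53) (76.9871, 53)]  |A|=1094.8178
3. ⊥bis P5·P1 via (51.03,14.625): [(59.699, 0) (89, 0) (89, 53) (76.9871, 53)]  |A|=1094.8178
4. ⊥bis P5·P2 via (77.35,22.73): [(67.8795, 25.0789) (59.699, 0) (89, 0) (89, 19.8406)]  |A|=576.9393
5. ⊥bis P5·P3 via (60.28,7.25): [(67.8795, 25.0789) (59.699, 0) (89, 0) (89, 19.8406)]  |A|=576.9393
6. ⊥bis P5·P4 via (62.25,13.885): [(70.849, 24.3424) (65.5288, 17.8724) (59.699, 0) (89, 0) (89, 19.8406)]  |A|=565.3737
7. ⊥bis P5·P6 via (74.825,12.09): [(64.53, 14.8104) (59.699, 0) (89, 0) (89, 8.3443)]  |A|=319.0724
8. canonical 4-gon: [(64.53, 14.8104) (59.699, 0) (89, 0) (89, 8.3443)]
9. shoelace: 319.0724

Area of P5's cell: 319.0724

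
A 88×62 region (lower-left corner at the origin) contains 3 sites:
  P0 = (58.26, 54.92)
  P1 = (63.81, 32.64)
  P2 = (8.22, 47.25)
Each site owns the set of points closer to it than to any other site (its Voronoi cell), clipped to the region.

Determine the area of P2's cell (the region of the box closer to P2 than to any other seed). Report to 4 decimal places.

Area of P2's cell: 1961.0625

1. box [0,88]×[0,62]: [(0, 0) (88, 0) (88, 62) (0, 62)]
2. ⊥bis P2·P0 via (33.24,51.085): [(0, 0) (41.0702, 0) (31.567, 62) (0, 62)]  |A|=2251.7517
3. ⊥bis P2·P1 via (36.015,39.945): [(0, 0) (25.5168, 0) (35.3407, 37.3795) (31.567, 62) (0, 62)]  |A|=1961.0625
4. canonical 5-gon: [(0, 0) (25.5168, 0) (35.3407, 37.3795) (31.567, 62) (0, 62)]
5. shoelace: 1961.0625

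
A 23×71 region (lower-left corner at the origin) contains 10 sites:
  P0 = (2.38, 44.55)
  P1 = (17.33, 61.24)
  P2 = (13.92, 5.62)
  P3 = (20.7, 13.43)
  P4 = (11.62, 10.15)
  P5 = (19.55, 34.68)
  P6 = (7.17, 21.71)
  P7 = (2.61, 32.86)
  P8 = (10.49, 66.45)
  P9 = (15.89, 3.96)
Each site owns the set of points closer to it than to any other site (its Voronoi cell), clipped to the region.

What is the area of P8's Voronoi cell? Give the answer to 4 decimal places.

1. box [0,23]×[0,71]: [(0, 0) (23, 0) (23, 71) (0, 71)]
2. ⊥bis P8·P0 via (6.435,55.5): [(0, 57.883) (23, 49.3657) (23, 71) (0, 71)]  |A|=399.6404
3. ⊥bis P8·P1 via (13.91,63.845): [(0, 57.883) (7.3075, 55.1769) (19.3599, 71) (0, 71)]  |A|=201.0937
4. ⊥bis P8·P2 via (12.205,36.035): [(0, 57.883) (7.3075, 55.1769) (19.3599, 71) (0, 71)]  |A|=201.0937
5. ⊥bis P8·P3 via (15.595,39.94): [(0, 57.883) (7.3075, 55.1769) (19.3599, 71) (0, 71)]  |A|=201.0937
6. ⊥bis P8·P4 via (11.055,38.3): [(0, 57.883) (7.3075, 55.1769) (19.3599, 71) (0, 71)]  |A|=201.0937
7. ⊥bis P8·P5 via (15.02,50.565): [(0, 57.883) (7.3075, 55.1769) (19.3599, 71) (0, 71)]  |A|=201.0937
8. ⊥bis P8·P6 via (8.83,44.08): [(0, 57.883) (7.3075, 55.1769) (19.3599, 71) (0, 71)]  |A|=201.0937
9. ⊥bis P8·P7 via (6.55,49.655): [(0, 57.883) (7.3075, 55.1769) (19.3599, 71) (0, 71)]  |A|=201.0937
10. ⊥bis P8·P9 via (13.19,35.205): [(0, 57.883) (7.3075, 55.1769) (19.3599, 71) (0, 71)]  |A|=201.0937
11. canonical 4-gon: [(0, 57.883) (7.3075, 55.1769) (19.3599, 71) (0, 71)]
12. shoelace: 201.0937

Area of P8's cell: 201.0937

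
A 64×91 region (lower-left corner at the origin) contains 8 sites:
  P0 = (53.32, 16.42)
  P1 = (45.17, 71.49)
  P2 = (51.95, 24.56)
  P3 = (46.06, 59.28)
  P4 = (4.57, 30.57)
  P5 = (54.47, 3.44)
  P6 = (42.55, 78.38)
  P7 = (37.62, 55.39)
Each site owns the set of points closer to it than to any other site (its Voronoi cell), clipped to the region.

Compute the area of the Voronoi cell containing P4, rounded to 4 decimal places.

1. box [0,64]×[0,91]: [(0, 0) (64, 0) (64, 91) (0, 91)]
2. ⊥bis P4·P0 via (28.945,23.495): [(0, 0) (22.1254, 0) (48.5388, 91) (0, 91)]  |A|=3215.2204
3. ⊥bis P4·P1 via (24.87,51.03): [(0, 75.7055) (0, 0) (22.1254, 0) (34.239, 41.7342)]  |A|=1757.7361
4. ⊥bis P4·P2 via (28.26,27.565): [(30.5248, 45.4194) (0, 75.7055) (0, 0) (22.1254, 0) (26.8113, 16.1437)]  |A|=1696.5245
5. ⊥bis P4·P3 via (25.315,44.925): [(29.6647, 38.6391) (12.8118, 62.9939) (0, 75.7055) (0, 0) (22.1254, 0) (26.8113, 16.1437)]  |A|=1628.9164
6. ⊥bis P4·P5 via (29.52,17.005): [(29.6647, 38.6391) (12.8118, 62.9939) (0, 75.7055) (0, 0) (20.2746, 0) (24.2452, 7.3031) (26.8113, 16.1437)]  |A|=1622.158
7. ⊥bis P4·P6 via (23.56,54.475): [(29.6647, 38.6391) (12.8118, 62.9939) (12.7137, 63.0913) (0, 73.1909) (0, 0) (20.2746, 0) (24.2452, 7.3031) (26.8113, 16.1437)]  |A|=1606.1732
8. ⊥bis P4·P7 via (21.095,42.98): [(28.8975, 32.5904) (0, 71.0698) (0, 0) (20.2746, 0) (24.2452, 7.3031) (26.8113, 16.1437)]  |A|=1402.3413
9. canonical 6-gon: [(28.8975, 32.5904) (0, 71.0698) (0, 0) (20.2746, 0) (24.2452, 7.3031) (26.8113, 16.1437)]
10. shoelace: 1402.3413

Area of P4's cell: 1402.3413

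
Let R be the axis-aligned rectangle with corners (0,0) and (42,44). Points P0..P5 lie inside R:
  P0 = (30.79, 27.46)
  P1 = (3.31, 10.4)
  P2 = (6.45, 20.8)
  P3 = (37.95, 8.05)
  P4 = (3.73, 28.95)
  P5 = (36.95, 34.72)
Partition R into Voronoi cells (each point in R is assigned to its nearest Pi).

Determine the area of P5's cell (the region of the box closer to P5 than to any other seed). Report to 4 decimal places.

1. box [0,42]×[0,44]: [(0, 0) (42, 0) (42, 44) (0, 44)]
2. ⊥bis P5·P0 via (33.87,31.09): [(42, 24.1918) (42, 44) (18.6546, 44)]  |A|=231.2145
3. ⊥bis P5·P1 via (20.13,22.56): [(42, 24.1918) (42, 44) (18.6546, 44)]  |A|=231.2145
4. ⊥bis P5·P2 via (21.7,27.76): [(42, 24.1918) (42, 44) (18.6546, 44)]  |A|=231.2145
5. ⊥bis P5·P3 via (37.45,21.385): [(42, 24.1918) (42, 44) (18.6546, 44)]  |A|=231.2145
6. ⊥bis P5·P4 via (20.34,31.835): [(42, 24.1918) (42, 44) (18.6546, 44)]  |A|=231.2145
7. canonical 3-gon: [(42, 24.1918) (42, 44) (18.6546, 44)]
8. shoelace: 231.2145

Area of P5's cell: 231.2145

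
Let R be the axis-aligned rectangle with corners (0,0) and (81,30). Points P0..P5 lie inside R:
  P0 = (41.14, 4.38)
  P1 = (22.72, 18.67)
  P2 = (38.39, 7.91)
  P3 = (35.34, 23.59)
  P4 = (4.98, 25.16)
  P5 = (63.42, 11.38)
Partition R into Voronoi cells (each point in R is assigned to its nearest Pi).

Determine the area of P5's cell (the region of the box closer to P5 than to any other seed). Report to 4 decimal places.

1. box [0,81]×[0,30]: [(0, 0) (81, 0) (81, 30) (0, 30)]
2. ⊥bis P5·P0 via (52.28,7.88): [(54.7558, 0) (81, 0) (81, 30) (45.3303, 30)]  |A|=928.7095
3. ⊥bis P5·P1 via (43.07,15.025): [(45.599, 29.1446) (54.7558, 0) (81, 0) (81, 30) (45.7523, 30)]  |A|=928.529
4. ⊥bis P5·P2 via (50.905,9.645): [(50.2571, 14.3187) (54.7558, 0) (81, 0) (81, 30) (48.0831, 30)]  |A|=907.1254
5. ⊥bis P5·P3 via (49.38,17.485): [(49.7122, 18.249) (50.2571, 14.3187) (54.7558, 0) (81, 0) (81, 30) (54.8219, 30)]  |A|=867.5317
6. ⊥bis P5·P4 via (34.2,18.27): [(49.7122, 18.249) (50.2571, 14.3187) (54.7558, 0) (81, 0) (81, 30) (54.8219, 30)]  |A|=867.5317
7. canonical 6-gon: [(49.7122, 18.249) (50.2571, 14.3187) (54.7558, 0) (81, 0) (81, 30) (54.8219, 30)]
8. shoelace: 867.5317

Area of P5's cell: 867.5317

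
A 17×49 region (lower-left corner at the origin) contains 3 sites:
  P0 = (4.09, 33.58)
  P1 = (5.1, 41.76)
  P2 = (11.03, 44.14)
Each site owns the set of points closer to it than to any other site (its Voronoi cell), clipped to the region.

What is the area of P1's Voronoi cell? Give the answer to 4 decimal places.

1. box [0,17]×[0,49]: [(0, 0) (17, 0) (17, 49) (0, 49)]
2. ⊥bis P1·P0 via (4.595,37.67): [(0, 38.2374) (17, 36.1383) (17, 49) (0, 49)]  |A|=200.8067
3. ⊥bis P1·P2 via (8.065,42.95): [(0, 38.2374) (10.4755, 36.9439) (5.6368, 49) (0, 49)]  |A|=90.3513
4. canonical 4-gon: [(0, 38.2374) (10.4755, 36.9439) (5.6368, 49) (0, 49)]
5. shoelace: 90.3513

Area of P1's cell: 90.3513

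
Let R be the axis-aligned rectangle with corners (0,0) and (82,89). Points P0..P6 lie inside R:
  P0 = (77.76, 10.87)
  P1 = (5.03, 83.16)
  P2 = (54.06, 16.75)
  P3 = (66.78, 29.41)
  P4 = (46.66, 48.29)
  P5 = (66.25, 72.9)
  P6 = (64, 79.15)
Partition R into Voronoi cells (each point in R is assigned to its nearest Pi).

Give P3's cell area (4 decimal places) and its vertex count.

1. box [0,82]×[0,89]: [(0, 0) (82, 0) (82, 89) (0, 89)]
2. ⊥bis P3·P0 via (72.27,20.14): [(0, 0) (38.2631, 0) (82, 25.9024) (82, 89) (0, 89)]  |A|=6731.5543
3. ⊥bis P3·P1 via (35.905,56.285): [(0, 15.036) (0, 0) (38.2631, 0) (82, 25.9024) (82, 89) (64.3816, 89)]  |A|=4350.5932
4. ⊥bis P3·P2 via (60.42,23.08): [(31.9238, 51.7113) (66.6555, 16.8149) (82, 25.9024) (82, 89) (64.3816, 89)]  |A|=2333.8722
5. ⊥bis P3·P4 via (56.72,38.85): [(50.8987, 32.6464) (66.6555, 16.8149) (82, 25.9024) (82, 65.7903)]  |A|=813.3402
6. ⊥bis P3·P5 via (66.515,51.155): [(68.2869, 51.1766) (50.8987, 32.6464) (66.6555, 16.8149) (82, 25.9024) (82, 51.3437)]  |A|=714.2862
7. ⊥bis P3·P6 via (65.39,54.28): [(68.2869, 51.1766) (50.8987, 32.6464) (66.6555, 16.8149) (82, 25.9024) (82, 51.3437)]  |A|=714.2862
8. canonical 5-gon: [(68.2869, 51.1766) (50.8987, 32.6464) (66.6555, 16.8149) (82, 25.9024) (82, 51.3437)]
9. shoelace: 714.2862

Area of P3's cell: 714.2862 (5 vertices)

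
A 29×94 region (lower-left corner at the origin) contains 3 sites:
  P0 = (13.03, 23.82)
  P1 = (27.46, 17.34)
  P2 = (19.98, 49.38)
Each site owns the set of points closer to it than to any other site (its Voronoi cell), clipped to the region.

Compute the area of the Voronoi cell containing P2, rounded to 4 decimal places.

Area of P2's cell: 1646.8778

1. box [0,29]×[0,94]: [(0, 0) (29, 0) (29, 94) (0, 94)]
2. ⊥bis P2·P0 via (16.505,36.6): [(0, 41.0879) (29, 33.2025) (29, 94) (0, 94)]  |A|=1648.7898
3. ⊥bis P2·P1 via (23.72,33.36): [(0, 41.0879) (26.2492, 33.9505) (29, 34.5927) (29, 94) (0, 94)]  |A|=1646.8778
4. canonical 5-gon: [(0, 41.0879) (26.2492, 33.9505) (29, 34.5927) (29, 94) (0, 94)]
5. shoelace: 1646.8778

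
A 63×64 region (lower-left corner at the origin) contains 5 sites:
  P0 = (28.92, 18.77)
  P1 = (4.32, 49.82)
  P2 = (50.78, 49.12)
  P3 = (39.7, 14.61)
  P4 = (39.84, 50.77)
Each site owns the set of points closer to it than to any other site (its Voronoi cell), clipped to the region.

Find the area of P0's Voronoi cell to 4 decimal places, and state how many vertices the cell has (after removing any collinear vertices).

Area of P0's cell: 1112.7512 (5 vertices)

1. box [0,63]×[0,64]: [(0, 0) (63, 0) (63, 64) (0, 64)]
2. ⊥bis P0·P1 via (16.62,34.295): [(0, 21.1275) (0, 0) (63, 0) (63, 64) (54.1135, 64)]  |A|=2872.0084
3. ⊥bis P0·P2 via (39.85,33.945): [(27.4506, 42.8758) (0, 21.1275) (0, 0) (63, 0) (63, 17.2709)]  |A|=1947.5537
4. ⊥bis P0·P3 via (34.31,16.69): [(40.7254, 33.3145) (27.4506, 42.8758) (0, 21.1275) (0, 0) (27.8693, 0)]  |A|=1170.0223
5. ⊥bis P0·P4 via (34.38,34.77): [(40.4833, 32.6872) (22.3858, 38.863) (0, 21.1275) (0, 0) (27.8693, 0)]  |A|=1112.7512
6. canonical 5-gon: [(40.4833, 32.6872) (22.3858, 38.863) (0, 21.1275) (0, 0) (27.8693, 0)]
7. shoelace: 1112.7512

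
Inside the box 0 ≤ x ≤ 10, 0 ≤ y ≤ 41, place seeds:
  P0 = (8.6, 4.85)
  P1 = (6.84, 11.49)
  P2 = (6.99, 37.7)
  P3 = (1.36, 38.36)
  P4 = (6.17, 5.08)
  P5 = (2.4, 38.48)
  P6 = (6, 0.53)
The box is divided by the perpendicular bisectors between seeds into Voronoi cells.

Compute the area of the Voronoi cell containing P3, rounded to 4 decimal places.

Area of P3's cell: 40.4645

1. box [0,10]×[0,41]: [(0, 0) (10, 0) (10, 41) (0, 41)]
2. ⊥bis P3·P0 via (4.98,21.605): [(0, 20.529) (10, 22.6896) (10, 41) (0, 41)]  |A|=193.9068
3. ⊥bis P3·P1 via (4.1,24.925): [(0, 24.0888) (10, 26.1283) (10, 41) (0, 41)]  |A|=158.9145
4. ⊥bis P3·P2 via (4.175,38.03): [(0, 24.0888) (2.6029, 24.6197) (4.5232, 41) (0, 41)]  |A|=59.0547
5. ⊥bis P3·P4 via (3.765,21.72): [(0, 24.0888) (2.6029, 24.6197) (4.5232, 41) (0, 41)]  |A|=59.0547
6. ⊥bis P3·P5 via (1.88,38.42): [(0, 24.0888) (2.6029, 24.6197) (3.0411, 28.3573) (1.5823, 41) (0, 41)]  |A|=40.4645
7. ⊥bis P3·P6 via (3.68,19.445): [(0, 24.0888) (2.6029, 24.6197) (3.0411, 28.3573) (1.5823, 41) (0, 41)]  |A|=40.4645
8. canonical 5-gon: [(0, 24.0888) (2.6029, 24.6197) (3.0411, 28.3573) (1.5823, 41) (0, 41)]
9. shoelace: 40.4645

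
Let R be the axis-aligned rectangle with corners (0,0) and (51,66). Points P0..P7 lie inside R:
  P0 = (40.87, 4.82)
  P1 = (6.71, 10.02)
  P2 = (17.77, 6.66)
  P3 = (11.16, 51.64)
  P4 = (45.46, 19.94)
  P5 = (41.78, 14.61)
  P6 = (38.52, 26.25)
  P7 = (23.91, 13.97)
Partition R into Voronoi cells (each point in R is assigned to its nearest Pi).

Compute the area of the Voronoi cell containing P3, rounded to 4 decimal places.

Area of P3's cell: 1170.9805

1. box [0,51]×[0,66]: [(0, 0) (51, 0) (51, 66) (0, 66)]
2. ⊥bis P3·P0 via (26.015,28.23): [(0, 11.722) (51, 44.0844) (51, 66) (0, 66)]  |A|=1942.9367
3. ⊥bis P3·P1 via (8.935,30.83): [(0, 31.7853) (27.0586, 28.8922) (51, 44.0844) (51, 66) (0, 66)]  |A|=1671.4935
4. ⊥bis P3·P2 via (14.465,29.15): [(0, 31.7853) (18.7535, 29.7802) (31.3827, 31.6361) (51, 44.0844) (51, 66) (0, 66)]  |A|=1658.1794
5. ⊥bis P3·P4 via (28.31,35.79): [(0, 31.7853) (18.7535, 29.7802) (23.3848, 30.4608) (51, 60.341) (51, 66) (0, 66)]  |A|=1395.4626
6. ⊥bis P3·P5 via (26.47,33.125): [(0, 31.7853) (18.7535, 29.7802) (23.2185, 30.4364) (23.8278, 30.9402) (51, 60.341) (51, 66) (0, 66)]  |A|=1395.4282
7. ⊥bis P3·P6 via (24.84,38.945): [(0, 31.7853) (16.5534, 30.0154) (49.947, 66) (0, 66)]  |A|=1181.8442
8. ⊥bis P3·P7 via (17.535,32.805): [(0, 31.7853) (11.0361, 30.6053) (19.878, 33.598) (49.947, 66) (0, 66)]  |A|=1170.9805
9. canonical 5-gon: [(0, 31.7853) (11.0361, 30.6053) (19.878, 33.598) (49.947, 66) (0, 66)]
10. shoelace: 1170.9805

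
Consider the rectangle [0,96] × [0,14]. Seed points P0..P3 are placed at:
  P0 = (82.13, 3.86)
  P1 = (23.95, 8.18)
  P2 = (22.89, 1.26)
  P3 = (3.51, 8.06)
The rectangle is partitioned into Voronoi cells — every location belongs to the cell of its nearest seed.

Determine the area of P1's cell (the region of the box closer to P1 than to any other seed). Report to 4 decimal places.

1. box [0,96]×[0,14]: [(0, 0) (96, 0) (96, 14) (0, 14)]
2. ⊥bis P1·P0 via (53.04,6.02): [(0, 0) (52.593, 0) (53.6325, 14) (0, 14)]  |A|=743.5787
3. ⊥bis P1·P2 via (23.42,4.72): [(0, 8.3075) (52.6115, 0.2485) (53.6325, 14) (0, 14)]  |A|=518.511
4. ⊥bis P1·P3 via (13.73,8.12): [(13.7413, 6.2026) (52.6115, 0.2485) (53.6325, 14) (13.6955, 14)]  |A|=426.0049
5. canonical 4-gon: [(13.7413, 6.2026) (52.6115, 0.2485) (53.6325, 14) (13.6955, 14)]
6. shoelace: 426.0049

Area of P1's cell: 426.0049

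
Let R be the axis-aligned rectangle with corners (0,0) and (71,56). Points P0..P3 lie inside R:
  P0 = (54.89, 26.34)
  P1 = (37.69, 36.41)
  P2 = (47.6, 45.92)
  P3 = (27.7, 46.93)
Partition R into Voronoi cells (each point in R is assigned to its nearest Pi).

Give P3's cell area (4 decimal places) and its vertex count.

1. box [0,71]×[0,56]: [(0, 0) (71, 0) (71, 56) (0, 56)]
2. ⊥bis P3·P0 via (41.295,36.635): [(0, 0) (13.5526, 0) (55.9594, 56) (0, 56)]  |A|=1946.3376
3. ⊥bis P3·P1 via (32.695,41.67): [(0, 10.6222) (47.7853, 56) (0, 56)]  |A|=1084.1952
4. ⊥bis P3·P2 via (37.65,46.425): [(0, 10.6222) (37.6474, 46.3729) (38.136, 56) (0, 56)]  |A|=1037.7477
5. canonical 4-gon: [(0, 10.6222) (37.6474, 46.3729) (38.136, 56) (0, 56)]
6. shoelace: 1037.7477

Area of P3's cell: 1037.7477 (4 vertices)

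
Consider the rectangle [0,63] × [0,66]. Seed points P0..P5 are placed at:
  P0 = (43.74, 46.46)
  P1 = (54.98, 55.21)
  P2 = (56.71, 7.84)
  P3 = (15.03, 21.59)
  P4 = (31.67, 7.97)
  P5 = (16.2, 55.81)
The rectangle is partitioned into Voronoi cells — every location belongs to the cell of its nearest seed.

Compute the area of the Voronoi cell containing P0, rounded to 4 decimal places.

1. box [0,63]×[0,66]: [(0, 0) (63, 0) (63, 66) (0, 66)]
2. ⊥bis P0·P1 via (49.36,50.835): [(0, 0) (63, 0) (63, 33.3134) (37.5545, 66) (0, 66)]  |A|=3742.1372
3. ⊥bis P0·P2 via (50.225,27.15): [(0, 10.2826) (63, 31.4403) (63, 33.3134) (37.5545, 66) (0, 66)]  |A|=2427.865
4. ⊥bis P0·P3 via (29.385,34.025): [(38.6948, 23.2777) (63, 31.4403) (63, 33.3134) (37.5545, 66) (1.6867, 66)]  |A|=1313.8488
5. ⊥bis P0·P4 via (37.705,27.215): [(34.3813, 28.2573) (44.2795, 25.1533) (63, 31.4403) (63, 33.3134) (37.5545, 66) (1.6867, 66)]  |A|=1295.8989
6. ⊥bis P0·P5 via (29.97,51.135): [(25.632, 38.3575) (34.3813, 28.2573) (44.2795, 25.1533) (63, 31.4403) (63, 33.3134) (37.5545, 66) (35.0168, 66)]  |A|=835.236
7. canonical 7-gon: [(25.632, 38.3575) (34.3813, 28.2573) (44.2795, 25.1533) (63, 31.4403) (63, 33.3134) (37.5545, 66) (35.0168, 66)]
8. shoelace: 835.236

Area of P0's cell: 835.2360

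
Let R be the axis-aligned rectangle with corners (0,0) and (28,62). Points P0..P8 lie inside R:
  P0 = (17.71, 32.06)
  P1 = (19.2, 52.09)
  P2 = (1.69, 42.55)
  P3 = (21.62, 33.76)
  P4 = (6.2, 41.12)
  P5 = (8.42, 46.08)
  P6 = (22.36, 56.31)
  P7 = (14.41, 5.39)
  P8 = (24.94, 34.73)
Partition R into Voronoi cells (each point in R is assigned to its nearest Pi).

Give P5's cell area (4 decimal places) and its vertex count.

1. box [0,28]×[0,62]: [(0, 0) (28, 0) (28, 62) (0, 62)]
2. ⊥bis P5·P0 via (13.065,39.07): [(0, 30.4128) (28, 48.9663) (28, 62) (0, 62)]  |A|=624.6925
3. ⊥bis P5·P1 via (13.81,49.085): [(0, 30.4128) (17.6863, 42.1322) (6.6097, 62) (0, 62)]  |A|=344.9904
4. ⊥bis P5·P2 via (5.055,44.315): [(0, 53.9524) (9.1625, 36.4841) (17.6863, 42.1322) (6.6097, 62) (0, 62)]  |A|=237.15
5. ⊥bis P5·P3 via (15.02,39.92): [(0, 53.9524) (9.1625, 36.4841) (16.1096, 41.0874) (17.4613, 42.5357) (6.6097, 62) (0, 62)]  |A|=236.7144
6. ⊥bis P5·P4 via (7.31,43.6): [(0, 53.9524) (4.8533, 44.6996) (14.8252, 40.2363) (16.1096, 41.0874) (17.4613, 42.5357) (6.6097, 62) (0, 62)]  |A|=205.3687
7. ⊥bis P5·P6 via (15.39,51.195): [(0, 53.9524) (4.8533, 44.6996) (14.8252, 40.2363) (16.1096, 41.0874) (17.4613, 42.5357) (6.6097, 62) (0, 62)]  |A|=205.3687
8. ⊥bis P5·P7 via (11.415,25.735): [(0, 53.9524) (4.8533, 44.6996) (14.8252, 40.2363) (16.1096, 41.0874) (17.4613, 42.5357) (6.6097, 62) (0, 62)]  |A|=205.3687
9. ⊥bis P5·P8 via (16.68,40.405): [(0, 53.9524) (4.8533, 44.6996) (14.8252, 40.2363) (16.1096, 41.0874) (17.4613, 42.5357) (6.6097, 62) (0, 62)]  |A|=205.3687
10. canonical 7-gon: [(0, 53.9524) (4.8533, 44.6996) (14.8252, 40.2363) (16.1096, 41.0874) (17.4613, 42.5357) (6.6097, 62) (0, 62)]
11. shoelace: 205.3687

Area of P5's cell: 205.3687 (7 vertices)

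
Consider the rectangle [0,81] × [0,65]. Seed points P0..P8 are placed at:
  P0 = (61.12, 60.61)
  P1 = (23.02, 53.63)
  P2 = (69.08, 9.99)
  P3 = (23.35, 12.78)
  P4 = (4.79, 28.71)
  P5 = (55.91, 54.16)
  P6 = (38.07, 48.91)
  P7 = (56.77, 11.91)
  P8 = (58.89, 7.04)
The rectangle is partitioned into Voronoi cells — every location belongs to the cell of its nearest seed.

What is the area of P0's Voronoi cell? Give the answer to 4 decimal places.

1. box [0,81]×[0,65]: [(0, 0) (81, 0) (81, 65) (0, 65)]
2. ⊥bis P0·P1 via (42.07,57.12): [(52.5345, 0) (81, 0) (81, 65) (40.6264, 65)]  |A|=2237.2717
3. ⊥bis P0·P2 via (65.1,35.3): [(46.6004, 32.3909) (81, 37.8003) (81, 65) (40.6264, 65)]  |A|=1126.1027
4. ⊥bis P0·P3 via (42.235,36.695): [(46.4169, 33.3927) (47.5053, 32.5332) (81, 37.8003) (81, 65) (40.6264, 65)]  |A|=1125.6365
5. ⊥bis P0·P4 via (32.955,44.66): [(46.4169, 33.3927) (47.5053, 32.5332) (81, 37.8003) (81, 65) (40.6264, 65)]  |A|=1125.6365
6. ⊥bis P0·P5 via (58.515,57.385): [(81, 39.2227) (81, 65) (49.0876, 65)]  |A|=411.3078
7. ⊥bis P0·P6 via (49.595,54.76): [(81, 39.2227) (81, 65) (49.0876, 65)]  |A|=411.3078
8. ⊥bis P0·P7 via (58.945,36.26): [(81, 39.2227) (81, 65) (49.0876, 65)]  |A|=411.3078
9. ⊥bis P0·P8 via (60.005,33.825): [(81, 39.2227) (81, 65) (49.0876, 65)]  |A|=411.3078
10. canonical 3-gon: [(81, 39.2227) (81, 65) (49.0876, 65)]
11. shoelace: 411.3078

Area of P0's cell: 411.3078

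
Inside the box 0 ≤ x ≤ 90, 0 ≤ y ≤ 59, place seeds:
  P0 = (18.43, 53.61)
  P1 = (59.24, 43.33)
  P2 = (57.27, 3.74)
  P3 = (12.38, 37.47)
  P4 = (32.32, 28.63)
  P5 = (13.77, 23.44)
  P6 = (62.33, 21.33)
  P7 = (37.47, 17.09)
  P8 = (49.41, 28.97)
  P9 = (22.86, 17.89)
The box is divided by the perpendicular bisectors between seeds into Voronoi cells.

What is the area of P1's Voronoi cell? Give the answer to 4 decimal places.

1. box [0,90]×[0,59]: [(0, 0) (90, 0) (90, 59) (0, 59)]
2. ⊥bis P1·P0 via (38.835,48.47): [(26.6255, 0) (90, 0) (90, 59) (41.4875, 59)]  |A|=3300.668
3. ⊥bis P1·P2 via (58.255,23.535): [(32.8721, 24.7981) (90, 21.9554) (90, 59) (41.4875, 59)]  |A|=1887.7527
4. ⊥bis P1·P3 via (35.81,40.4): [(36.1392, 37.7679) (37.7917, 24.5533) (90, 21.9554) (90, 59) (41.4875, 59)]  |A|=1855.4494
5. ⊥bis P1·P4 via (45.78,35.98): [(38.8744, 48.6262) (52.4171, 23.8255) (90, 21.9554) (90, 59) (41.4875, 59)]  |A|=1651.9722
6. ⊥bis P1·P5 via (36.505,33.385): [(38.8744, 48.6262) (52.4171, 23.8255) (90, 21.9554) (90, 59) (41.4875, 59)]  |A|=1651.9722
7. ⊥bis P1·P6 via (60.785,32.33): [(38.8744, 48.6262) (48.7, 30.6326) (90, 36.4334) (90, 59) (41.4875, 59)]  |A|=1228.5616
8. ⊥bis P1·P7 via (48.355,30.21): [(38.8744, 48.6262) (48.7, 30.6326) (90, 36.4334) (90, 59) (41.4875, 59)]  |A|=1228.5616
9. ⊥bis P1·P8 via (54.325,36.15): [(38.8744, 48.6262) (40.5309, 45.5926) (60.0551, 32.2275) (90, 36.4334) (90, 59) (41.4875, 59)]  |A|=1137.1108
10. ⊥bis P1·P9 via (41.05,30.61): [(38.8744, 48.6262) (40.5309, 45.5926) (60.0551, 32.2275) (90, 36.4334) (90, 59) (41.4875, 59)]  |A|=1137.1108
11. canonical 6-gon: [(38.8744, 48.6262) (40.5309, 45.5926) (60.0551, 32.2275) (90, 36.4334) (90, 59) (41.4875, 59)]
12. shoelace: 1137.1108

Area of P1's cell: 1137.1108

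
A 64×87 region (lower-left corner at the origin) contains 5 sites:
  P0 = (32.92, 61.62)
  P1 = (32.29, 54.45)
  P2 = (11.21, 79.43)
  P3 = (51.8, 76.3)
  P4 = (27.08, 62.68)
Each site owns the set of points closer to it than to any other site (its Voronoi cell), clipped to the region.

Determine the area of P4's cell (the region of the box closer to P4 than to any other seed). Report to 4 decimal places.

Area of P4's cell: 570.4318

1. box [0,64]×[0,87]: [(0, 0) (64, 0) (64, 87) (0, 87)]
2. ⊥bis P4·P0 via (30,62.15): [(0, 0) (18.7193, 0) (34.5104, 87) (0, 87)]  |A|=2315.4961
3. ⊥bis P4·P1 via (29.685,58.565): [(0, 39.7729) (29.3057, 58.3249) (34.5104, 87) (0, 87)]  |A|=1186.8071
4. ⊥bis P4·P2 via (19.145,71.055): [(0, 52.9158) (0, 39.7729) (29.3057, 58.3249) (34.2065, 85.3252)]  |A|=574.9581
5. ⊥bis P4·P3 via (39.44,69.49): [(31.9127, 83.1519) (0, 52.9158) (0, 39.7729) (29.3057, 58.3249) (33.3413, 80.5589)]  |A|=570.4318
6. canonical 5-gon: [(31.9127, 83.1519) (0, 52.9158) (0, 39.7729) (29.3057, 58.3249) (33.3413, 80.5589)]
7. shoelace: 570.4318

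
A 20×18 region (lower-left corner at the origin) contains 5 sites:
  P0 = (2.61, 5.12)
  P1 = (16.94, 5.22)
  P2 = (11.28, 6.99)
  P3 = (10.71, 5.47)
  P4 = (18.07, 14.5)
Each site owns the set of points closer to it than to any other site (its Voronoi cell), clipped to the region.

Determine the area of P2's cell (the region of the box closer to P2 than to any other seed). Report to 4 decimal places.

Area of P2's cell: 76.0550

1. box [0,20]×[0,18]: [(0, 0) (20, 0) (20, 18) (0, 18)]
2. ⊥bis P2·P0 via (6.945,6.055): [(8.251, 0) (20, 0) (20, 18) (4.3686, 18)]  |A|=246.4235
3. ⊥bis P2·P1 via (14.11,6.105): [(8.251, 0) (12.2008, 0) (17.8298, 18) (4.3686, 18)]  |A|=156.6994
4. ⊥bis P2·P3 via (10.995,6.23): [(6.5475, 7.8978) (13.818, 5.1714) (17.8298, 18) (4.3686, 18)]  |A|=120.098
5. ⊥bis P2·P4 via (14.675,10.745): [(6.5475, 7.8978) (13.818, 5.1714) (15.3657, 10.1205) (6.6507, 18) (4.3686, 18)]  |A|=76.055
6. canonical 5-gon: [(6.5475, 7.8978) (13.818, 5.1714) (15.3657, 10.1205) (6.6507, 18) (4.3686, 18)]
7. shoelace: 76.055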